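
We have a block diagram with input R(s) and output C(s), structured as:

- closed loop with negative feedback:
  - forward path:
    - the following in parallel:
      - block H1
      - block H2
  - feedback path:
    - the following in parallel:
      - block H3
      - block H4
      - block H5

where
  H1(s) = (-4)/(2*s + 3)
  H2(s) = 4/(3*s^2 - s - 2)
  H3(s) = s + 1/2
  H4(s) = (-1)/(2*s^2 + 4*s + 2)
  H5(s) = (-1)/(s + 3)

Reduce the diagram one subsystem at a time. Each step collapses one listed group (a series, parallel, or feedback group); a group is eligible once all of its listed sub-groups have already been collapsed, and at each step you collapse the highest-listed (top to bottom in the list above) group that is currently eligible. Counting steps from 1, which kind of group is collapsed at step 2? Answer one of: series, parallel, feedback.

Step 1 - add H1, H2 (parallel)
Step 2 - sum the parallel branches H3, H4, H5
Step 3 - feedback reduction of (H1+H2), (H3+H4+H5)
Step 2: parallel.

Answer: parallel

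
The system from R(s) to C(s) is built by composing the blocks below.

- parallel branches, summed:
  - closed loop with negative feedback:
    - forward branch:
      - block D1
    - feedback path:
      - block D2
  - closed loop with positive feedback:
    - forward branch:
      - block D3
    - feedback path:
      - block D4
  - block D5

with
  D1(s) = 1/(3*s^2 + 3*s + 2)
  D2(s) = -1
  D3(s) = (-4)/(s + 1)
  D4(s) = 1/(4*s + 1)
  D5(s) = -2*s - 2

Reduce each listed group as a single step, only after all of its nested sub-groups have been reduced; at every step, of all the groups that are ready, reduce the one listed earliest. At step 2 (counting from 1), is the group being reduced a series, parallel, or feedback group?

Step 1. apply the feedback formula to D1, D2
Step 2. reduce the feedback loop with forward D3 and return D4
Step 3. combine [D1/(1+D1*D2)], [D3/(1-D3*D4)], D5 in parallel
So the answer for step 2 is feedback.

Hence the answer: feedback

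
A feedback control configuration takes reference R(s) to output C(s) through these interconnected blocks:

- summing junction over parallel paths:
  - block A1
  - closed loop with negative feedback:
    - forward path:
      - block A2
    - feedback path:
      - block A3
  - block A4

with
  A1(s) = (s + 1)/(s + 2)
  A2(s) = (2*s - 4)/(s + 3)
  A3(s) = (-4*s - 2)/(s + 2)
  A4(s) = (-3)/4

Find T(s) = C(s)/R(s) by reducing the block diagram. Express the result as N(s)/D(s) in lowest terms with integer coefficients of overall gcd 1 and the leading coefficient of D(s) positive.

First reduce the diagram to T(s).

(1) feedback reduction of A2, A3 -> (8 - 2*s^2)/(7*s^2 - 17*s - 14)
(2) sum the parallel branches A1, [A2/(1+A2*A3)], A4: this yields T(s), and no further normalization is needed

Answer: (-s^3 - 47*s^2 + 52*s + 92)/(28*s^3 - 12*s^2 - 192*s - 112)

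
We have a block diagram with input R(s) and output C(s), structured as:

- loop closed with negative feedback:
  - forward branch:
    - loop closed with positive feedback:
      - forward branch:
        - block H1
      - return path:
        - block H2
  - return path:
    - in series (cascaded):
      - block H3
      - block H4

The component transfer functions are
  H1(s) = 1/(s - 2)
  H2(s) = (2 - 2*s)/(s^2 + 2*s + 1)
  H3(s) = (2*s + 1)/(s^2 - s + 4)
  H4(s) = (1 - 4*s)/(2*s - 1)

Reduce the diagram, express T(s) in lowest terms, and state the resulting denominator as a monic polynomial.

First reduce the diagram to T(s).

Step 1: feedback reduction of H1, H2 = (s^2 + 2*s + 1)/(s^3 - s - 4)
Step 2: reduce the series chain H3, H4 = (-8*s^2 - 2*s + 1)/(2*s^3 - 3*s^2 + 9*s - 4)
Step 3: apply the feedback formula to [H1/(1-H1*H2)], (H3*H4) = (2*s^5 + s^4 + 5*s^3 + 11*s^2 + s - 4)/(2*s^6 - 3*s^5 - s^4 - 27*s^3 - 8*s^2 - 32*s + 17)
Step 3 gives the fully reduced T(s), with no common factor left to cancel. The denominator's leading coefficient is 2, so divide each of its coefficients by 2 to get the monic form.

Answer: s^6 - 3*s^5/2 - s^4/2 - 27*s^3/2 - 4*s^2 - 16*s + 17/2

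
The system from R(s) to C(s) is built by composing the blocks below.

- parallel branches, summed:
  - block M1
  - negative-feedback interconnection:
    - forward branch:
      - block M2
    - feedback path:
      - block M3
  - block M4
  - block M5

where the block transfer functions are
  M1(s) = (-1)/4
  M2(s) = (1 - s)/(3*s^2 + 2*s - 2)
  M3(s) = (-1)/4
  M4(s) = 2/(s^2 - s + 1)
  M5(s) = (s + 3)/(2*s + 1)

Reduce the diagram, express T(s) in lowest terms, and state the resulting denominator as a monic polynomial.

First reduce the diagram to T(s).

Step 1: collapse the loop (M2 forward, M3 return) -> (4 - 4*s)/(12*s^2 + 9*s - 9)
Step 2: combine M1, [M2/(1+M2*M3)], M4, M5 in parallel -> (24*s^5 + 94*s^4 + 195*s^3 + 178*s^2 + 108*s - 155)/(96*s^5 + 24*s^4 - 60*s^3 + 120*s^2 - 36)
Step 2 gives the fully reduced T(s), with no common factor left to cancel. The denominator's leading coefficient is 96, so divide each of its coefficients by 96 to get the monic form.

Answer: s^5 + s^4/4 - 5*s^3/8 + 5*s^2/4 - 3/8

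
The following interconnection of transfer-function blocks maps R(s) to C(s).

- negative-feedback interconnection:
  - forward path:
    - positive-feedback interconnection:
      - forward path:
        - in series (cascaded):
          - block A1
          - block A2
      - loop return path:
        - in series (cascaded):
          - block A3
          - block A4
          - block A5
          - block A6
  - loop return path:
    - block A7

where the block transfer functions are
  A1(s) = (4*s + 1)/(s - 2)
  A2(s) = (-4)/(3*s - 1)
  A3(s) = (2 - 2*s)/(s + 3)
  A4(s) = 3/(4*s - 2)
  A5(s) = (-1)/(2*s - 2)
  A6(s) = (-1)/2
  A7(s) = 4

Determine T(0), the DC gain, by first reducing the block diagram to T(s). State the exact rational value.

[1] combine A1, A2 in series; result (-16*s - 4)/(3*s^2 - 7*s + 2)
[2] reduce the series chain A3, A4, A5, A6; result (-3)/(8*s^2 + 20*s - 12)
[3] collapse the loop ((A1*A2) forward, (A3*A4*A5*A6) return); result (-32*s^3 - 88*s^2 + 28*s + 12)/(6*s^4 + s^3 - 40*s^2 + 19*s - 9)
[4] feedback reduction of [(A1*A2)/(1-(A1*A2)*(A3*A4*A5*A6))], A7; result (-32*s^3 - 88*s^2 + 28*s + 12)/(6*s^4 - 127*s^3 - 392*s^2 + 131*s + 39)
The step-4 result is T(s). Setting s = 0: T(0) = 12/39 = 4/13.

Final answer: 4/13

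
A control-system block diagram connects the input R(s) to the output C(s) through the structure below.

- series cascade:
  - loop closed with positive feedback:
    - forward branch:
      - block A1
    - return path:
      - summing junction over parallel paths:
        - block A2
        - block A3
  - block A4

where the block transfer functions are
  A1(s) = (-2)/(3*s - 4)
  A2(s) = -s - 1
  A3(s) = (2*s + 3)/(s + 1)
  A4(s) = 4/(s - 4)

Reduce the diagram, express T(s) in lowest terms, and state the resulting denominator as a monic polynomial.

Step 1 - add A2, A3 (parallel) gives (2 - s^2)/(s + 1)
Step 2 - close the feedback loop around A1, (A2+A3) gives (-2*s - 2)/(s^2 - s)
Step 3 - series reduction of [A1/(1-A1*(A2+A3))], A4 gives (-8*s - 8)/(s^3 - 5*s^2 + 4*s)
T(s) is the step-3 result (common factors already cancelled). Leading coefficient of the denominator: 1, so no rescaling is needed.

Hence the answer: s^3 - 5*s^2 + 4*s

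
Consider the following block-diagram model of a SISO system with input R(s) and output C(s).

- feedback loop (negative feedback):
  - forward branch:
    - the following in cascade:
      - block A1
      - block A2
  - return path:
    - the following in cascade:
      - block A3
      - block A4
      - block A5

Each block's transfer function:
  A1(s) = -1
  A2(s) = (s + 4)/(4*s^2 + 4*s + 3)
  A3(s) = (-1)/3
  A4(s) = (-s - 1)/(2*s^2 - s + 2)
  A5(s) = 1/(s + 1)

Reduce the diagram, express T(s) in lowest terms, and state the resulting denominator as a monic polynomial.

Answer: s^4 + s^3/2 + 5*s^2/4 + 7*s/12 + 7/12

Working:
[1] reduce the series chain A1, A2 -> (-s - 4)/(4*s^2 + 4*s + 3)
[2] combine A3, A4, A5 in series -> 1/(6*s^2 - 3*s + 6)
[3] collapse the loop ((A1*A2) forward, (A3*A4*A5) return) -> (-6*s^3 - 21*s^2 + 6*s - 24)/(24*s^4 + 12*s^3 + 30*s^2 + 14*s + 14)
T(s) is the step-3 result (common factors already cancelled). Leading coefficient of the denominator: 24. Divide through by 24 for the monic polynomial.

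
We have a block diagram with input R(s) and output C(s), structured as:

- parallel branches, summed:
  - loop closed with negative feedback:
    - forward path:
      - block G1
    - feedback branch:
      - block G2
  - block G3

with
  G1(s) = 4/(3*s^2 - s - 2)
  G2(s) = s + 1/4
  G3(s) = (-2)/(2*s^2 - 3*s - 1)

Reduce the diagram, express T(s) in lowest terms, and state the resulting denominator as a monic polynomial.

[1] feedback reduction of G1, G2 gives 4/(3*s^2 + 3*s - 1)
[2] sum the parallel branches [G1/(1+G1*G2)], G3 gives (2*s^2 - 18*s - 2)/(6*s^4 - 3*s^3 - 14*s^2 + 1)
T(s) is the step-2 result (common factors already cancelled). Leading coefficient of the denominator: 6. Divide through by 6 for the monic polynomial.

Therefore the answer is s^4 - s^3/2 - 7*s^2/3 + 1/6.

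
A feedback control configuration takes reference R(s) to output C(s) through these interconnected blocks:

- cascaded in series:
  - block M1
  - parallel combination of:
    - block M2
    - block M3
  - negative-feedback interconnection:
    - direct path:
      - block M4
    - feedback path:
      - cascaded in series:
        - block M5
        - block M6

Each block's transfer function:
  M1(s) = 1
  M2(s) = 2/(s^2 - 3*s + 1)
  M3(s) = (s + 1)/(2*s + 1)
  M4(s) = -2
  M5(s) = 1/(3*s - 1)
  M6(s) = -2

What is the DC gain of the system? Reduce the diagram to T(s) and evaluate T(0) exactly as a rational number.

The answer is 2.

Reasoning:
[1] reduce the parallel group M2, M3; result (s^3 - 2*s^2 + 2*s + 3)/(2*s^3 - 5*s^2 - s + 1)
[2] combine M5, M6 in series; result (-2)/(3*s - 1)
[3] close the feedback loop around M4, (M5*M6); result (2 - 6*s)/(3*s + 3)
[4] combine M1, (M2+M3), [M4/(1+M4*(M5*M6))] in series; result (-6*s^4 + 14*s^3 - 16*s^2 - 14*s + 6)/(6*s^4 - 9*s^3 - 18*s^2 + 3)
Step 4 gives the overall T(s). Then T(0) = 6/3 = 2.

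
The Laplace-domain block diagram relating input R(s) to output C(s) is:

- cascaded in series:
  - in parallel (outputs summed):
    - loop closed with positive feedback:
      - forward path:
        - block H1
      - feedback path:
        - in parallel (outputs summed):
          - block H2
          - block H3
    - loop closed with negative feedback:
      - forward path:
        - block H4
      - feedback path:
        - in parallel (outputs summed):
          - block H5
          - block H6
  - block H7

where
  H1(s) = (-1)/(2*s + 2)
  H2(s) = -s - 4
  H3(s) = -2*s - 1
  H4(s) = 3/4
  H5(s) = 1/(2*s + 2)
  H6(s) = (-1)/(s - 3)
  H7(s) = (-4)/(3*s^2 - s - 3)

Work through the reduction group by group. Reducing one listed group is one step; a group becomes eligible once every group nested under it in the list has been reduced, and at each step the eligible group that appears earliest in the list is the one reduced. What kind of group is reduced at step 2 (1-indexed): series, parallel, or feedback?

(1) combine H2, H3 in parallel
(2) collapse the loop (H1 forward, (H2+H3) return)
(3) combine H5, H6 in parallel
(4) reduce the feedback loop with forward H4 and return (H5+H6)
(5) reduce the parallel group [H1/(1-H1*(H2+H3))], [H4/(1+H4*(H5+H6))]
(6) combine ([H1/(1-H1*(H2+H3))]+[H4/(1+H4*(H5+H6))]), H7 in series
Step 2 collapses a feedback group.

Therefore the answer is feedback.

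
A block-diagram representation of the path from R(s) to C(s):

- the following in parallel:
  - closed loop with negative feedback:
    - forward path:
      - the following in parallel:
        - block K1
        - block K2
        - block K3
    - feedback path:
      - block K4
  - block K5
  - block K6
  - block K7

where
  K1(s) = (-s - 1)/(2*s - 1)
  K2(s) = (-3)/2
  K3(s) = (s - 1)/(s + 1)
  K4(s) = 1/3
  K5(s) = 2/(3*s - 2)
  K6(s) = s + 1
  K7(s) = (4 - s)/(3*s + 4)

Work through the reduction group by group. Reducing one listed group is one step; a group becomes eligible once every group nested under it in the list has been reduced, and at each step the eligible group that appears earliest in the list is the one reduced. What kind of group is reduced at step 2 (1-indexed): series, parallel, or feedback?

Reducing step by step:

Step 1. sum the parallel branches K1, K2, K3
Step 2. collapse the loop ((K1+K2+K3) forward, K4 return)
Step 3. sum the parallel branches [(K1+K2+K3)/(1+(K1+K2+K3)*K4)], K5, K6, K7
At step 2 the group reduced is feedback.

Answer: feedback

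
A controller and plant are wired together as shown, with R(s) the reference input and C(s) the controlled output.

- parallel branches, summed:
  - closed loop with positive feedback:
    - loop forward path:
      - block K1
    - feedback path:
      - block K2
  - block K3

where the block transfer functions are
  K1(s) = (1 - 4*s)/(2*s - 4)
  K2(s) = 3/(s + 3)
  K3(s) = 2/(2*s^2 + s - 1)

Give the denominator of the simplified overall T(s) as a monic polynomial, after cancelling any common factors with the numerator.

(1) apply the feedback formula to K1, K2 = (-4*s^2 - 11*s + 3)/(2*s^2 + 14*s - 15)
(2) parallel reduction of [K1/(1-K1*K2)], K3 = (-8*s^4 - 26*s^3 + 3*s^2 + 42*s - 33)/(4*s^4 + 30*s^3 - 18*s^2 - 29*s + 15)
T(s) is the step-2 result (common factors already cancelled). Leading coefficient of the denominator: 4. Divide through by 4 for the monic polynomial.

Answer: s^4 + 15*s^3/2 - 9*s^2/2 - 29*s/4 + 15/4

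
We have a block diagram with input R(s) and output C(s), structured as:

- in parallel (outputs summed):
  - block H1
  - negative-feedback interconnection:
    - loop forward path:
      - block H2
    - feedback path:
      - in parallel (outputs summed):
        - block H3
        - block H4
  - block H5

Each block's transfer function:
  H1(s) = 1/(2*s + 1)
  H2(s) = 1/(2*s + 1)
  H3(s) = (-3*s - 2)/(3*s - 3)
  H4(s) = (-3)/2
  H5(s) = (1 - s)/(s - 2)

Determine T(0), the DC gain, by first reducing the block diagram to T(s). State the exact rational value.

The answer is 13/2.

Reasoning:
Step 1 - parallel reduction of H3, H4: (5 - 15*s)/(6*s - 6)
Step 2 - close the feedback loop around H2, (H3+H4): (6*s - 6)/(12*s^2 - 21*s - 1)
Step 3 - reduce the parallel group H1, [H2/(1+H2*(H3+H4))], H5: (-24*s^4 + 78*s^3 - 82*s^2 + 25*s + 13)/(24*s^4 - 78*s^3 + 37*s^2 + 45*s + 2)
That last expression is T(s); at s = 0 only the constant terms survive, so T(0) = 13/2.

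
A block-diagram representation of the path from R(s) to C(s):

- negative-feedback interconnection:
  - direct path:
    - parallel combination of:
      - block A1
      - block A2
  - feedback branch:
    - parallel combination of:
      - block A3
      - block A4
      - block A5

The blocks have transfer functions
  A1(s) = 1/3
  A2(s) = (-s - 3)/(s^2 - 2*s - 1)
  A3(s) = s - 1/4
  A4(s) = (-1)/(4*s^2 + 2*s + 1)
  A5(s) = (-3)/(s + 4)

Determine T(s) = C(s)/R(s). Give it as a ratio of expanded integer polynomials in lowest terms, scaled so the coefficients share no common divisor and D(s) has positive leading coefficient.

First reduce the diagram to T(s).

Step 1. parallel reduction of A1, A2, giving (s^2 - 5*s - 10)/(3*s^2 - 6*s - 3)
Step 2. reduce the parallel group A3, A4, A5, giving (16*s^4 + 68*s^3 - 30*s^2 - 21*s - 32)/(16*s^3 + 72*s^2 + 36*s + 16)
Step 3. apply the feedback formula to (A1+A2), (A3+A4+A5) - this is the overall T(s), already in the required normalized form

Answer: (16*s^5 - 8*s^4 - 484*s^3 - 884*s^2 - 440*s - 160)/(16*s^6 + 36*s^5 - 410*s^4 - 923*s^3 - 11*s^2 + 166*s + 272)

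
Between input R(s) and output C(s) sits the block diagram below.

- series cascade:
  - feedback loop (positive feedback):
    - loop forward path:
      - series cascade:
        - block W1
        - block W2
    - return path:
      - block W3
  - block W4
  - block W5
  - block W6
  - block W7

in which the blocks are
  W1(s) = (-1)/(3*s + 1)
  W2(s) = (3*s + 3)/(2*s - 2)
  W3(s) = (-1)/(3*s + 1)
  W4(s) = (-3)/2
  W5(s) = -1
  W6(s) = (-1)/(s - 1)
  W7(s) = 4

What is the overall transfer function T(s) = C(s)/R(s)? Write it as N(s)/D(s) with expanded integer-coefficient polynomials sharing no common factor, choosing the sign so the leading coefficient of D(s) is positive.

(1) combine W1, W2 in series gives (-3*s - 3)/(6*s^2 - 4*s - 2)
(2) close the feedback loop around (W1*W2), W3 gives (-9*s^2 - 12*s - 3)/(18*s^3 - 6*s^2 - 13*s - 5)
(3) combine [(W1*W2)/(1-(W1*W2)*W3)], W4, W5, W6, W7 in series; the result is T(s) itself (integer coefficients, no common factor, positive leading denominator coefficient)

Therefore the answer is (54*s^2 + 72*s + 18)/(18*s^4 - 24*s^3 - 7*s^2 + 8*s + 5).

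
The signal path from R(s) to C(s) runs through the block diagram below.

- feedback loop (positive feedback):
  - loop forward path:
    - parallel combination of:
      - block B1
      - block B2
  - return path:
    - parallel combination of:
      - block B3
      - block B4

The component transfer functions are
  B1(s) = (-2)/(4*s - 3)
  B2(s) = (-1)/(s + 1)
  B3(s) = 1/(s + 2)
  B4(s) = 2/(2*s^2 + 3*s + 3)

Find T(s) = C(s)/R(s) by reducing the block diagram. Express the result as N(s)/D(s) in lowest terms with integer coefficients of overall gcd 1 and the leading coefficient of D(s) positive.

1. parallel reduction of B1, B2 gives (1 - 6*s)/(4*s^2 + s - 3)
2. sum the parallel branches B3, B4 gives (2*s^2 + 5*s + 7)/(2*s^3 + 7*s^2 + 9*s + 6)
3. feedback reduction of (B1+B2), (B3+B4) - this is the overall T(s), already in the required normalized form

Therefore the answer is (-12*s^4 - 40*s^3 - 47*s^2 - 27*s + 6)/(8*s^5 + 30*s^4 + 49*s^3 + 40*s^2 + 16*s - 25).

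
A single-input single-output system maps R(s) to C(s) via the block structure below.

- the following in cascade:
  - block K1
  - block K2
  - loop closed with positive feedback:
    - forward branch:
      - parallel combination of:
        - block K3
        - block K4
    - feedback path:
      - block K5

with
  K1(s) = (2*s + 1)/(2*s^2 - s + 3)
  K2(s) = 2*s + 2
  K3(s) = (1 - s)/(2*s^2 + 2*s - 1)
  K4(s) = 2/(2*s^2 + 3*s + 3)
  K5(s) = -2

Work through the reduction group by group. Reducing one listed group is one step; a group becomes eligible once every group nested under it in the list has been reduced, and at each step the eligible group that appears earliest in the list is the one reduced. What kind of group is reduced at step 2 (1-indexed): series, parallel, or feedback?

Step 1: reduce the parallel group K3, K4
Step 2: apply the feedback formula to (K3+K4), K5
Step 3: series reduction of K1, K2, [(K3+K4)/(1-(K3+K4)*K5)]
So the answer for step 2 is feedback.

Therefore the answer is feedback.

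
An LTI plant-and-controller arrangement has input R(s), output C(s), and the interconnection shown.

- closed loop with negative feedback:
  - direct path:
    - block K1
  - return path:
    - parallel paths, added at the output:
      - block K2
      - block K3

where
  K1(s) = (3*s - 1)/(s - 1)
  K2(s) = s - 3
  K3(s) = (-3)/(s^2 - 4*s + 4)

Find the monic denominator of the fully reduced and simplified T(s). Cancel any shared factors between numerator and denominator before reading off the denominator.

Reducing step by step:

(1) combine K2, K3 in parallel gives (s^3 - 7*s^2 + 16*s - 15)/(s^2 - 4*s + 4)
(2) reduce the feedback loop with forward K1 and return (K2+K3) gives (3*s^3 - 13*s^2 + 16*s - 4)/(3*s^4 - 21*s^3 + 50*s^2 - 53*s + 11)
T(s) is the step-2 result (common factors already cancelled). Leading coefficient of the denominator: 3. Divide through by 3 for the monic polynomial.

Answer: s^4 - 7*s^3 + 50*s^2/3 - 53*s/3 + 11/3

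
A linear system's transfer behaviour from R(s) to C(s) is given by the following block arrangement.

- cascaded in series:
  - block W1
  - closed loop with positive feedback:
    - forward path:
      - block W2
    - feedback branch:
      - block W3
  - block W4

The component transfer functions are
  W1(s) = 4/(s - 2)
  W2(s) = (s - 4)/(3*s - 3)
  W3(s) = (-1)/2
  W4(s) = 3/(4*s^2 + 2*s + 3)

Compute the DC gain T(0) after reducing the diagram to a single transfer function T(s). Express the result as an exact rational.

First reduce the diagram to T(s).

[1] reduce the feedback loop with forward W2 and return W3, giving (2*s - 8)/(7*s - 10)
[2] multiply W1, [W2/(1-W2*W3)], W4 (series), giving (24*s - 96)/(28*s^4 - 82*s^3 + 53*s^2 - 32*s + 60)
DC gain: substitute s = 0 into T(s) from step 2: T(0) = -96/60 = -8/5.

Answer: -8/5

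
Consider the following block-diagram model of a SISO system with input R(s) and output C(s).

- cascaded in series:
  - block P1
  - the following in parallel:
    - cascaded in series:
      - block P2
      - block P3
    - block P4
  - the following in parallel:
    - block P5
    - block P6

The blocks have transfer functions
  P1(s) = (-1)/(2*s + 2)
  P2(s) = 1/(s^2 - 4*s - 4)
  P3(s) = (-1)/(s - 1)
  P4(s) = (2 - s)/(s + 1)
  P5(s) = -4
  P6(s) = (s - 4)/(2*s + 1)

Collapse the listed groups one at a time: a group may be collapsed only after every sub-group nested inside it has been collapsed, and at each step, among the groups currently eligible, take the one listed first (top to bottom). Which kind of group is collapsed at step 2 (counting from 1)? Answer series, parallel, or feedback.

1. multiply P2, P3 (series)
2. add (P2*P3), P4 (parallel)
3. parallel reduction of P5, P6
4. series reduction of P1, ((P2*P3)+P4), (P5+P6)
At step 2 the group reduced is parallel.

Answer: parallel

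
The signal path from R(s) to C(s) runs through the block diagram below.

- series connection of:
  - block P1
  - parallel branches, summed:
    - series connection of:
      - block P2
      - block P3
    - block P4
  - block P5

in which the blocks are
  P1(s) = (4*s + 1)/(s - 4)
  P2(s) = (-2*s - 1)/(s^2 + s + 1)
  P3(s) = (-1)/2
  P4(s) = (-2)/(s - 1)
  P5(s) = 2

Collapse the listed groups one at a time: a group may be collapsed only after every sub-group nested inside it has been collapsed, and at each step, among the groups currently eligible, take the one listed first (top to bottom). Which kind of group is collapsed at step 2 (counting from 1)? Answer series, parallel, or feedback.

Step 1 - combine P2, P3 in series
Step 2 - parallel reduction of (P2*P3), P4
Step 3 - series reduction of P1, ((P2*P3)+P4), P5
Step 2 collapses a parallel group.

Hence the answer: parallel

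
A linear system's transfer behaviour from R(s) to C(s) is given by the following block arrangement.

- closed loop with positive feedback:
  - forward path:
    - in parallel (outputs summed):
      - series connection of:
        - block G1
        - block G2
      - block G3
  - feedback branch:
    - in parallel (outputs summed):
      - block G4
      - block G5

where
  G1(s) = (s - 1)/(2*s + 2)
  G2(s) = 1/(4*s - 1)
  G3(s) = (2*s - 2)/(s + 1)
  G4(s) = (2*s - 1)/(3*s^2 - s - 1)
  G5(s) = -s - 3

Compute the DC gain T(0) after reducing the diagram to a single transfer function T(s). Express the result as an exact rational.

Step 1 - combine G1, G2 in series; result (s - 1)/(8*s^2 + 6*s - 2)
Step 2 - sum the parallel branches (G1*G2), G3; result (16*s^2 - 19*s + 3)/(8*s^2 + 6*s - 2)
Step 3 - parallel reduction of G4, G5; result (-3*s^3 - 8*s^2 + 6*s + 2)/(3*s^2 - s - 1)
Step 4 - feedback reduction of ((G1*G2)+G3), (G4+G5); result (48*s^4 - 73*s^3 + 12*s^2 + 16*s - 3)/(48*s^5 + 95*s^4 - 229*s^3 + 86*s^2 + 16*s - 4)
Step 4 gives the overall T(s). Then T(0) = -3/(-4) = 3/4.

Answer: 3/4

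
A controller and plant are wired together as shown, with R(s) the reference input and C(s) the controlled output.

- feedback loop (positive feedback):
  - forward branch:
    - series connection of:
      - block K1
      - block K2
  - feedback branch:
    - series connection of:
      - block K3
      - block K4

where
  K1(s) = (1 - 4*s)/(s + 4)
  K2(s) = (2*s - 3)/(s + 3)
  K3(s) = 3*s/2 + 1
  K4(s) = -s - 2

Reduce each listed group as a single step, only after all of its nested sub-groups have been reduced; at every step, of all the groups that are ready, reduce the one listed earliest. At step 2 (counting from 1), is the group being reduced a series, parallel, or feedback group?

(1) reduce the series chain K1, K2
(2) reduce the series chain K3, K4
(3) reduce the feedback loop with forward (K1*K2) and return (K3*K4)
Step 2: series.

Final answer: series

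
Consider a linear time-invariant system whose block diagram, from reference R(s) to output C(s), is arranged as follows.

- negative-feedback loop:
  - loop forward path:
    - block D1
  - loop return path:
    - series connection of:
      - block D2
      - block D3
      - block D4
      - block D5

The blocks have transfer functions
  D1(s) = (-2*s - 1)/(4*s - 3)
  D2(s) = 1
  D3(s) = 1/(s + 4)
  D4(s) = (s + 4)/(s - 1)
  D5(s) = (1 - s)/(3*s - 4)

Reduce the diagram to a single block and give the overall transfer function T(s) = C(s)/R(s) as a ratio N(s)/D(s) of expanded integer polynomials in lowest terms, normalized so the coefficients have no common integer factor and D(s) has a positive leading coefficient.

The answer is (-6*s^2 + 5*s + 4)/(12*s^2 - 23*s + 13).

Reasoning:
(1) multiply D2, D3, D4, D5 (series): (-1)/(3*s - 4)
(2) apply the feedback formula to D1, (D2*D3*D4*D5): this yields T(s), and no further normalization is needed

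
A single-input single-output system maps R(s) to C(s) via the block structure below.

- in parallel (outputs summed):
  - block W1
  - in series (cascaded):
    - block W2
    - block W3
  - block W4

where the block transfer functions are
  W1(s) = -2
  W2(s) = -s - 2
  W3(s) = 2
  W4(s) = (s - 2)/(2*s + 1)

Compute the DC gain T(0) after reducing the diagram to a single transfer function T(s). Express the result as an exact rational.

The answer is -8.

Reasoning:
[1] series reduction of W2, W3; result -2*s - 4
[2] sum the parallel branches W1, (W2*W3), W4; result (-4*s^2 - 13*s - 8)/(2*s + 1)
The step-2 result is T(s). Setting s = 0: T(0) = -8/1 = -8.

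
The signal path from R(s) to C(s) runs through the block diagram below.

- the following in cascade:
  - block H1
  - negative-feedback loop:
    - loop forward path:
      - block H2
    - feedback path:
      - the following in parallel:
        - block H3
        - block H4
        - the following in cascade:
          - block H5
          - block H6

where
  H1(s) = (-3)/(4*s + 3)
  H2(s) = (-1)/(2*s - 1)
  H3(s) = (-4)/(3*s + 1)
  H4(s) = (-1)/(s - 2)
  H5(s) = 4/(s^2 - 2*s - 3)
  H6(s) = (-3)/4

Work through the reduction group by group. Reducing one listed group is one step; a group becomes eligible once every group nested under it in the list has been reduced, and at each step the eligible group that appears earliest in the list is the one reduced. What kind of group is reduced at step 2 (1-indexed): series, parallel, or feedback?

Step 1. cascade H5, H6
Step 2. reduce the parallel group H3, H4, (H5*H6)
Step 3. reduce the feedback loop with forward H2 and return (H3+H4+(H5*H6))
Step 4. series reduction of H1, [H2/(1+H2*(H3+H4+(H5*H6)))]
Step 2 collapses a parallel group.

Therefore the answer is parallel.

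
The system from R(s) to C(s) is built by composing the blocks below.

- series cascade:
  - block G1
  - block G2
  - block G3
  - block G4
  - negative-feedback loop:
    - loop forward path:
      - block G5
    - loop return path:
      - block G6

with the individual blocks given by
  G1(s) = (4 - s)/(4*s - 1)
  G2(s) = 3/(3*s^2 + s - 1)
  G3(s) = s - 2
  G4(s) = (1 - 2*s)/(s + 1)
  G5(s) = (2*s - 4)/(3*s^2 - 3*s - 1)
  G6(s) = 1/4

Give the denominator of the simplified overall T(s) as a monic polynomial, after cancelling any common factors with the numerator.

The answer is s^6 + s^5/4 - 137*s^4/72 - 7*s^3/9 + 7*s^2/12 + 11*s/72 - 1/18.

Reasoning:
Step 1 - close the feedback loop around G5, G6; result (4*s - 8)/(6*s^2 - 5*s - 4)
Step 2 - series reduction of G1, G2, G3, G4, [G5/(1+G5*G6)]; result (24*s^4 - 204*s^3 + 576*s^2 - 624*s + 192)/(72*s^6 + 18*s^5 - 137*s^4 - 56*s^3 + 42*s^2 + 11*s - 4)
Step 2 gives the fully reduced T(s), with no common factor left to cancel. The denominator's leading coefficient is 72, so divide each of its coefficients by 72 to get the monic form.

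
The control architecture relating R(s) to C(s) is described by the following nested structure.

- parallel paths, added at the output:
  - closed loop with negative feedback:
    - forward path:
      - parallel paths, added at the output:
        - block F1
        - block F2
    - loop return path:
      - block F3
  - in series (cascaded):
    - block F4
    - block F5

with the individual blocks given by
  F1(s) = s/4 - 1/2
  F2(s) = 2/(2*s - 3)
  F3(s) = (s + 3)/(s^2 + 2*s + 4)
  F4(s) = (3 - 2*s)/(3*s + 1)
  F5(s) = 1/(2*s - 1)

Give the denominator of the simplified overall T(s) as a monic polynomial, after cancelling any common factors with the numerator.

Reducing step by step:

(1) reduce the parallel group F1, F2: (2*s^2 - 7*s + 14)/(8*s - 12)
(2) apply the feedback formula to (F1+F2), F3: (2*s^4 - 3*s^3 + 8*s^2 + 56)/(10*s^3 + 3*s^2 + s - 6)
(3) combine F4, F5 in series: (3 - 2*s)/(6*s^2 - s - 1)
(4) add [(F1+F2)/(1+(F1+F2)*F3)], (F4*F5) (parallel): (12*s^6 - 20*s^5 + 29*s^4 + 19*s^3 + 335*s^2 - 41*s - 74)/(60*s^5 + 8*s^4 - 7*s^3 - 40*s^2 + 5*s + 6)
The result of step 4 is T(s) in lowest terms. Its denominator has leading coefficient 60; dividing the denominator through by 60 makes it monic.

Answer: s^5 + 2*s^4/15 - 7*s^3/60 - 2*s^2/3 + s/12 + 1/10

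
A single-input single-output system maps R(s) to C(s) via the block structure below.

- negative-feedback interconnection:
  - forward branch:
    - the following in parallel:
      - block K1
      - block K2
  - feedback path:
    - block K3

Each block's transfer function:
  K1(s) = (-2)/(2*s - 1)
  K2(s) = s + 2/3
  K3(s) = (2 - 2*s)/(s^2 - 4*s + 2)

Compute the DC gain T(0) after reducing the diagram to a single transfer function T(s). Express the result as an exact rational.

(1) add K1, K2 (parallel), giving (6*s^2 + s - 8)/(6*s - 3)
(2) apply the feedback formula to (K1+K2), K3, giving (-6*s^4 + 23*s^3 - 34*s + 16)/(6*s^3 + 17*s^2 - 42*s + 22)
That last expression is T(s); at s = 0 only the constant terms survive, so T(0) = 16/22 = 8/11.

Final answer: 8/11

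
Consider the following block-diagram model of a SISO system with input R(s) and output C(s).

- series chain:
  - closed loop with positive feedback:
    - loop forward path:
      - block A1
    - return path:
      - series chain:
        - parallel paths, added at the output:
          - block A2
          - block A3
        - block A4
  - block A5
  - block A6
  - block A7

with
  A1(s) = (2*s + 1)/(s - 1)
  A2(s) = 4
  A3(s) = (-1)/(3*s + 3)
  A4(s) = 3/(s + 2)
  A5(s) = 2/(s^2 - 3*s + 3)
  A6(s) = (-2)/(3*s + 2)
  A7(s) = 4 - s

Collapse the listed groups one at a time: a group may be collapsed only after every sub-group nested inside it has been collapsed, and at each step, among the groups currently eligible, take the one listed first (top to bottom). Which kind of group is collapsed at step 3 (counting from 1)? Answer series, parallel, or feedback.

Step 1. add A2, A3 (parallel)
Step 2. cascade (A2+A3), A4
Step 3. reduce the feedback loop with forward A1 and return ((A2+A3)*A4)
Step 4. reduce the series chain [A1/(1-A1*((A2+A3)*A4))], A5, A6, A7
Step 3 collapses a feedback group.

Therefore the answer is feedback.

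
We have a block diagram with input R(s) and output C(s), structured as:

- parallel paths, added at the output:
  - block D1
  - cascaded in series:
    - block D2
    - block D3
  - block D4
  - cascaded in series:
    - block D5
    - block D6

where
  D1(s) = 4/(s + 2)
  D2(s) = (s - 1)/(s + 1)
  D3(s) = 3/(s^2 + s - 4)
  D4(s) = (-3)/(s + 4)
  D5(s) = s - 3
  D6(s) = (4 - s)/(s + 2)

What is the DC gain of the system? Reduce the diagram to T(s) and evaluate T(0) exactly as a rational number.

Step 1 - combine D2, D3 in series, giving (3*s - 3)/(s^3 + 2*s^2 - 3*s - 4)
Step 2 - reduce the series chain D5, D6, giving (-s^2 + 7*s - 12)/(s + 2)
Step 3 - sum the parallel branches D1, (D2*D3), D4, (D5*D6), giving (-s^6 + s^5 + 26*s^4 - 6*s^3 - 124*s^2 + 52*s + 128)/(s^5 + 8*s^4 + 17*s^3 - 6*s^2 - 48*s - 32)
That last expression is T(s); at s = 0 only the constant terms survive, so T(0) = 128/(-32) = -4.

Answer: -4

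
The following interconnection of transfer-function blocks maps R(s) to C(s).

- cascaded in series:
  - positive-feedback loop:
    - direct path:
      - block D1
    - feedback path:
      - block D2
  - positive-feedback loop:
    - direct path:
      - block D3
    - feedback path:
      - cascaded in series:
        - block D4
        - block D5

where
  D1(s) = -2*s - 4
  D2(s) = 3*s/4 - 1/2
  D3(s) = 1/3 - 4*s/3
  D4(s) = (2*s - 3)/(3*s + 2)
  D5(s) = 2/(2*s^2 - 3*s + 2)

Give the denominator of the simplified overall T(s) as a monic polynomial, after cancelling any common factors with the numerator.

Reducing step by step:

1. apply the feedback formula to D1, D2; result (-4*s - 8)/(3*s^2 + 4*s - 2)
2. multiply D4, D5 (series); result (4*s - 6)/(6*s^3 - 5*s^2 + 4)
3. close the feedback loop around D3, (D4*D5); result (-24*s^4 + 26*s^3 - 5*s^2 - 16*s + 4)/(18*s^3 + s^2 - 28*s + 18)
4. cascade [D1/(1-D1*D2)], [D3/(1-D3*(D4*D5))]; result (96*s^5 + 88*s^4 - 188*s^3 + 104*s^2 + 112*s - 32)/(54*s^5 + 75*s^4 - 116*s^3 - 60*s^2 + 128*s - 36)
The result of step 4 is T(s) in lowest terms. Its denominator has leading coefficient 54; dividing the denominator through by 54 makes it monic.

Answer: s^5 + 25*s^4/18 - 58*s^3/27 - 10*s^2/9 + 64*s/27 - 2/3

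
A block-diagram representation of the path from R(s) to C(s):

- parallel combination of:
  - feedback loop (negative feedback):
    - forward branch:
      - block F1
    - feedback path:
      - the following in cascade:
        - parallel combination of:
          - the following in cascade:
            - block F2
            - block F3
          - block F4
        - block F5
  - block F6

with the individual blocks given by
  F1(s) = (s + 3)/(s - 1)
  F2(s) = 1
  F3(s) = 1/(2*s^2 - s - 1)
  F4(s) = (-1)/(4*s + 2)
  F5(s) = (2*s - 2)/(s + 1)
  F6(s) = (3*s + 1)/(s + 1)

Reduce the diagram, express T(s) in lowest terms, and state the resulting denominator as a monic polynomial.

Reducing step by step:

Step 1 - cascade F2, F3: 1/(2*s^2 - s - 1)
Step 2 - reduce the parallel group (F2*F3), F4: (3 - s)/(4*s^2 - 2*s - 2)
Step 3 - multiply ((F2*F3)+F4), F5 (series): (3 - s)/(2*s^2 + 3*s + 1)
Step 4 - close the feedback loop around F1, (((F2*F3)+F4)*F5): (2*s^3 + 9*s^2 + 10*s + 3)/(2*s^3 - 2*s + 8)
Step 5 - add [F1/(1+F1*(((F2*F3)+F4)*F5))], F6 (parallel): (8*s^4 + 13*s^3 + 13*s^2 + 35*s + 11)/(2*s^4 + 2*s^3 - 2*s^2 + 6*s + 8)
T(s) is the step-5 result (common factors already cancelled). Leading coefficient of the denominator: 2. Divide through by 2 for the monic polynomial.

Answer: s^4 + s^3 - s^2 + 3*s + 4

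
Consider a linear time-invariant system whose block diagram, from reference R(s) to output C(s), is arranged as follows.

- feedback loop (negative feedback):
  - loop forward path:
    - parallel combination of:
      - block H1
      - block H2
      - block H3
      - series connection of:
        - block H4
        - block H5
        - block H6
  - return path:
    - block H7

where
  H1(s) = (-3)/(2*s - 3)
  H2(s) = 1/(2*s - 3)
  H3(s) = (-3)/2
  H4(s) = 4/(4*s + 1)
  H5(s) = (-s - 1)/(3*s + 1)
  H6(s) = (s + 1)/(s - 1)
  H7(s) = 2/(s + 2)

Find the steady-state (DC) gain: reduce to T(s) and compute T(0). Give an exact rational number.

Reducing step by step:

Step 1 - multiply H4, H5, H6 (series) -> (-4*s^2 - 8*s - 4)/(12*s^3 - 5*s^2 - 6*s - 1)
Step 2 - reduce the parallel group H1, H2, H3, (H4*H5*H6) -> (-72*s^4 + 74*s^3 + 3*s^2 + 8*s + 19)/(48*s^4 - 92*s^3 + 6*s^2 + 32*s + 6)
Step 3 - feedback reduction of (H1+H2+H3+(H4*H5*H6)), H7 -> (-72*s^5 - 70*s^4 + 151*s^3 + 14*s^2 + 35*s + 38)/(48*s^5 - 140*s^4 - 30*s^3 + 50*s^2 + 86*s + 50)
That last expression is T(s); at s = 0 only the constant terms survive, so T(0) = 38/50 = 19/25.

Answer: 19/25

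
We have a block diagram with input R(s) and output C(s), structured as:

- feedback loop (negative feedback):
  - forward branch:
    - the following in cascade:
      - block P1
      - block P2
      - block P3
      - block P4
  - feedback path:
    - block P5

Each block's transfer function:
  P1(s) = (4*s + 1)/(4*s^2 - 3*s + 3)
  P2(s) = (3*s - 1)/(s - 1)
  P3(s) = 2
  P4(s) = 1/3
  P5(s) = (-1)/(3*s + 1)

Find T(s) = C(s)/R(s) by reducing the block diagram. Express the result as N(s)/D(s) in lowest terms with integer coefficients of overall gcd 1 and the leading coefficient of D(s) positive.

The answer is (72*s^3 + 18*s^2 - 8*s - 2)/(36*s^4 - 51*s^3 + 9*s^2 - 7*s - 7).

Reasoning:
Step 1. combine P1, P2, P3, P4 in series gives (24*s^2 - 2*s - 2)/(12*s^3 - 21*s^2 + 18*s - 9)
Step 2. reduce the feedback loop with forward (P1*P2*P3*P4) and return P5; the result is T(s) itself (integer coefficients, no common factor, positive leading denominator coefficient)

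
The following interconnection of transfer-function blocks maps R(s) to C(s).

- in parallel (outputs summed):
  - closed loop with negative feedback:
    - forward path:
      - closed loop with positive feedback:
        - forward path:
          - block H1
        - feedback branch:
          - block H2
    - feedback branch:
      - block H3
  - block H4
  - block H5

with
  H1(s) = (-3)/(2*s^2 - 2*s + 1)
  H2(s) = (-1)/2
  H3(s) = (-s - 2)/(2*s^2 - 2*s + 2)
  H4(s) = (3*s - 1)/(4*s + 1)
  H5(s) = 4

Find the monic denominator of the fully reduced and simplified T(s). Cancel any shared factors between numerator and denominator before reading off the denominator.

Reducing step by step:

Step 1 - close the feedback loop around H1, H2; result (-6)/(4*s^2 - 4*s - 1)
Step 2 - apply the feedback formula to [H1/(1-H1*H2)], H3; result (-6*s^2 + 6*s - 6)/(4*s^4 - 8*s^3 + 7*s^2 + 5)
Step 3 - parallel reduction of [[H1/(1-H1*H2)]/(1+[H1/(1-H1*H2)]*H3)], H4, H5; result (76*s^5 - 140*s^4 + 85*s^3 + 39*s^2 + 77*s + 9)/(16*s^5 - 28*s^4 + 20*s^3 + 7*s^2 + 20*s + 5)
The result of step 3 is T(s) in lowest terms. Its denominator has leading coefficient 16; dividing the denominator through by 16 makes it monic.

Answer: s^5 - 7*s^4/4 + 5*s^3/4 + 7*s^2/16 + 5*s/4 + 5/16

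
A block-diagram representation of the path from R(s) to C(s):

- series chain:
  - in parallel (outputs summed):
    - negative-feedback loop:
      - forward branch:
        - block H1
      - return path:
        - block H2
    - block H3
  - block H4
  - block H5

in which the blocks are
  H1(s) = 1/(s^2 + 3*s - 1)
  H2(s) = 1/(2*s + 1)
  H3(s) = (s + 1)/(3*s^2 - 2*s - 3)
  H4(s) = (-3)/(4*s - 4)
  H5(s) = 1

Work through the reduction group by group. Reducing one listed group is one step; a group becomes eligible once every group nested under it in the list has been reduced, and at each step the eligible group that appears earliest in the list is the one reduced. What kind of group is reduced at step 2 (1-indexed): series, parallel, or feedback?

Reducing step by step:

[1] feedback reduction of H1, H2
[2] combine [H1/(1+H1*H2)], H3 in parallel
[3] series reduction of ([H1/(1+H1*H2)]+H3), H4, H5
Step 2: parallel.

Answer: parallel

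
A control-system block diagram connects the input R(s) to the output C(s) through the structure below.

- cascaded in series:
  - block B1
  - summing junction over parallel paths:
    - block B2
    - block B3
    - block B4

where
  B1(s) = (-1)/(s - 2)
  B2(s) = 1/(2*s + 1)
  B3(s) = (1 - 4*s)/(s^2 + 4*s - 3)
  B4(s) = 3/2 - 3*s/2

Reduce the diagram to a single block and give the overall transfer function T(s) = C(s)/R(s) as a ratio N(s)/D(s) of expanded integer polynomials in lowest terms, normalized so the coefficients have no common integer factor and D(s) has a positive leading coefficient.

Answer: (6*s^4 + 21*s^3 - 19*s^2 - 7*s + 13)/(4*s^4 + 10*s^3 - 40*s^2 + 2*s + 12)

Working:
1. add B2, B3, B4 (parallel), giving (-6*s^4 - 21*s^3 + 19*s^2 + 7*s - 13)/(4*s^3 + 18*s^2 - 4*s - 6)
2. reduce the series chain B1, (B2+B3+B4); the result is T(s) itself (integer coefficients, no common factor, positive leading denominator coefficient)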